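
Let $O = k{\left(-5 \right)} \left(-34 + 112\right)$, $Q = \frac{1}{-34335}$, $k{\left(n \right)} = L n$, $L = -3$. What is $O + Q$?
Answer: $\frac{40171949}{34335} \approx 1170.0$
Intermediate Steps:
$k{\left(n \right)} = - 3 n$
$Q = - \frac{1}{34335} \approx -2.9125 \cdot 10^{-5}$
$O = 1170$ ($O = \left(-3\right) \left(-5\right) \left(-34 + 112\right) = 15 \cdot 78 = 1170$)
$O + Q = 1170 - \frac{1}{34335} = \frac{40171949}{34335}$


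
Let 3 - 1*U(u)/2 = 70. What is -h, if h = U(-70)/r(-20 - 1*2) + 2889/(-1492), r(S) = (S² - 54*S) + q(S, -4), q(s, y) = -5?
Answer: 5015891/2487164 ≈ 2.0167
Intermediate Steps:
U(u) = -134 (U(u) = 6 - 2*70 = 6 - 140 = -134)
r(S) = -5 + S² - 54*S (r(S) = (S² - 54*S) - 5 = -5 + S² - 54*S)
h = -5015891/2487164 (h = -134/(-5 + (-20 - 1*2)² - 54*(-20 - 1*2)) + 2889/(-1492) = -134/(-5 + (-20 - 2)² - 54*(-20 - 2)) + 2889*(-1/1492) = -134/(-5 + (-22)² - 54*(-22)) - 2889/1492 = -134/(-5 + 484 + 1188) - 2889/1492 = -134/1667 - 2889/1492 = -5015891/2487164 ≈ -2.0167)
-h = -1*(-5015891/2487164) = 5015891/2487164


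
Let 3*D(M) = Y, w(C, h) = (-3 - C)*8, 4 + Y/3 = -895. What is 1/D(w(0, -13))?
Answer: -1/899 ≈ -0.0011123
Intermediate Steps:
Y = -2697 (Y = -12 + 3*(-895) = -12 - 2685 = -2697)
w(C, h) = -24 - 8*C
D(M) = -899 (D(M) = (1/3)*(-2697) = -899)
1/D(w(0, -13)) = 1/(-899) = -1/899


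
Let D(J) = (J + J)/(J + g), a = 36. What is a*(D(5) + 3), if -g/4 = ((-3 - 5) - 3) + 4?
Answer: 1308/11 ≈ 118.91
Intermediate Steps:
g = 28 (g = -4*(((-3 - 5) - 3) + 4) = -4*((-8 - 3) + 4) = -4*(-11 + 4) = -4*(-7) = 28)
D(J) = 2*J/(28 + J) (D(J) = (J + J)/(J + 28) = (2*J)/(28 + J) = 2*J/(28 + J))
a*(D(5) + 3) = 36*(2*5/(28 + 5) + 3) = 36*(2*5/33 + 3) = 36*(2*5*(1/33) + 3) = 36*(10/33 + 3) = 36*(109/33) = 1308/11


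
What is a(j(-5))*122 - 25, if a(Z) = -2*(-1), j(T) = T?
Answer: 219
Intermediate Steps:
a(Z) = 2
a(j(-5))*122 - 25 = 2*122 - 25 = 244 - 25 = 219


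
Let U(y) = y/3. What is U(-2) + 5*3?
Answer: 43/3 ≈ 14.333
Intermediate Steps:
U(y) = y/3 (U(y) = y*(⅓) = y/3)
U(-2) + 5*3 = (⅓)*(-2) + 5*3 = -⅔ + 15 = 43/3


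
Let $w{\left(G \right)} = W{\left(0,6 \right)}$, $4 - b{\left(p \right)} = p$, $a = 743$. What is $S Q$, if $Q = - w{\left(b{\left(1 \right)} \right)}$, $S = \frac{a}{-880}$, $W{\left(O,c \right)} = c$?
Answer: $\frac{2229}{440} \approx 5.0659$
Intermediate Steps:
$b{\left(p \right)} = 4 - p$
$w{\left(G \right)} = 6$
$S = - \frac{743}{880}$ ($S = \frac{743}{-880} = 743 \left(- \frac{1}{880}\right) = - \frac{743}{880} \approx -0.84432$)
$Q = -6$ ($Q = \left(-1\right) 6 = -6$)
$S Q = \left(- \frac{743}{880}\right) \left(-6\right) = \frac{2229}{440}$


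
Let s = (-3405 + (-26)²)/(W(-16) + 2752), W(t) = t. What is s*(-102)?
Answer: 46393/456 ≈ 101.74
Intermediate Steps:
s = -2729/2736 (s = (-3405 + (-26)²)/(-16 + 2752) = (-3405 + 676)/2736 = -2729*1/2736 = -2729/2736 ≈ -0.99744)
s*(-102) = -2729/2736*(-102) = 46393/456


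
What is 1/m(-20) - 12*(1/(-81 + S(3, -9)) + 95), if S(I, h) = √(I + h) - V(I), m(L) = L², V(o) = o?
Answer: -536643623/470800 + 2*I*√6/1177 ≈ -1139.9 + 0.0041623*I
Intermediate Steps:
S(I, h) = √(I + h) - I
1/m(-20) - 12*(1/(-81 + S(3, -9)) + 95) = 1/((-20)²) - 12*(1/(-81 + (√(3 - 9) - 1*3)) + 95) = 1/400 - 12*(1/(-81 + (√(-6) - 3)) + 95) = 1/400 - 12*(1/(-81 + (I*√6 - 3)) + 95) = 1/400 - 12*(1/(-81 + (-3 + I*√6)) + 95) = 1/400 - 12*(1/(-84 + I*√6) + 95) = 1/400 - 12*(95 + 1/(-84 + I*√6)) = 1/400 + (-1140 - 12/(-84 + I*√6)) = -455999/400 - 12/(-84 + I*√6)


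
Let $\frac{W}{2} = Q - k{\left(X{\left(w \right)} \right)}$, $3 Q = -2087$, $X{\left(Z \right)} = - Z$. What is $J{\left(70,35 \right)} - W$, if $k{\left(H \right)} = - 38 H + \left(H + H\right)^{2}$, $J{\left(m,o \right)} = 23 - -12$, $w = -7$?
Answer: $\frac{3859}{3} \approx 1286.3$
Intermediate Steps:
$J{\left(m,o \right)} = 35$ ($J{\left(m,o \right)} = 23 + 12 = 35$)
$k{\left(H \right)} = - 38 H + 4 H^{2}$ ($k{\left(H \right)} = - 38 H + \left(2 H\right)^{2} = - 38 H + 4 H^{2}$)
$Q = - \frac{2087}{3}$ ($Q = \frac{1}{3} \left(-2087\right) = - \frac{2087}{3} \approx -695.67$)
$W = - \frac{3754}{3}$ ($W = 2 \left(- \frac{2087}{3} - 2 \left(\left(-1\right) \left(-7\right)\right) \left(-19 + 2 \left(\left(-1\right) \left(-7\right)\right)\right)\right) = 2 \left(- \frac{2087}{3} - 2 \cdot 7 \left(-19 + 2 \cdot 7\right)\right) = 2 \left(- \frac{2087}{3} - 2 \cdot 7 \left(-19 + 14\right)\right) = 2 \left(- \frac{2087}{3} - 2 \cdot 7 \left(-5\right)\right) = 2 \left(- \frac{2087}{3} - -70\right) = 2 \left(- \frac{2087}{3} + 70\right) = 2 \left(- \frac{1877}{3}\right) = - \frac{3754}{3} \approx -1251.3$)
$J{\left(70,35 \right)} - W = 35 - - \frac{3754}{3} = 35 + \frac{3754}{3} = \frac{3859}{3}$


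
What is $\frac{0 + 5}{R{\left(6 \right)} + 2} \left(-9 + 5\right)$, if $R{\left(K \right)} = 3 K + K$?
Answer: $- \frac{10}{13} \approx -0.76923$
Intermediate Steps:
$R{\left(K \right)} = 4 K$
$\frac{0 + 5}{R{\left(6 \right)} + 2} \left(-9 + 5\right) = \frac{0 + 5}{4 \cdot 6 + 2} \left(-9 + 5\right) = \frac{5}{24 + 2} \left(-4\right) = \frac{5}{26} \left(-4\right) = - \frac{10}{13}$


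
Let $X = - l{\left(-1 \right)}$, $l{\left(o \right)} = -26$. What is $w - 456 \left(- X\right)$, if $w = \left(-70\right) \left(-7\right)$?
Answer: $12346$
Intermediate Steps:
$w = 490$
$X = 26$ ($X = \left(-1\right) \left(-26\right) = 26$)
$w - 456 \left(- X\right) = 490 - 456 \left(\left(-1\right) 26\right) = 490 - -11856 = 490 + 11856 = 12346$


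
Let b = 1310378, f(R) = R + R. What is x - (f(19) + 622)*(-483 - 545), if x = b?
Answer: 1988858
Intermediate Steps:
f(R) = 2*R
x = 1310378
x - (f(19) + 622)*(-483 - 545) = 1310378 - (2*19 + 622)*(-483 - 545) = 1310378 - (38 + 622)*(-1028) = 1310378 - 660*(-1028) = 1310378 - 1*(-678480) = 1310378 + 678480 = 1988858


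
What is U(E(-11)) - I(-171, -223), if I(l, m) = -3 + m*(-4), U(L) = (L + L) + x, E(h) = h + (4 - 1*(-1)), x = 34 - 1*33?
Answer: -900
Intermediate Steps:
x = 1 (x = 34 - 33 = 1)
E(h) = 5 + h (E(h) = h + (4 + 1) = h + 5 = 5 + h)
U(L) = 1 + 2*L (U(L) = (L + L) + 1 = 2*L + 1 = 1 + 2*L)
I(l, m) = -3 - 4*m
U(E(-11)) - I(-171, -223) = (1 + 2*(5 - 11)) - (-3 - 4*(-223)) = (1 + 2*(-6)) - (-3 + 892) = (1 - 12) - 1*889 = -11 - 889 = -900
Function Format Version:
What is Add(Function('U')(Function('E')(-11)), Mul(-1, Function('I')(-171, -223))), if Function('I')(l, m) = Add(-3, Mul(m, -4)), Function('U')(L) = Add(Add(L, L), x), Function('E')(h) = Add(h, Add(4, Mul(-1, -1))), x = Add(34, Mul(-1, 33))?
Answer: -900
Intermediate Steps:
x = 1 (x = Add(34, -33) = 1)
Function('E')(h) = Add(5, h) (Function('E')(h) = Add(h, Add(4, 1)) = Add(h, 5) = Add(5, h))
Function('U')(L) = Add(1, Mul(2, L)) (Function('U')(L) = Add(Add(L, L), 1) = Add(Mul(2, L), 1) = Add(1, Mul(2, L)))
Function('I')(l, m) = Add(-3, Mul(-4, m))
Add(Function('U')(Function('E')(-11)), Mul(-1, Function('I')(-171, -223))) = Add(Add(1, Mul(2, Add(5, -11))), Mul(-1, Add(-3, Mul(-4, -223)))) = Add(Add(1, Mul(2, -6)), Mul(-1, Add(-3, 892))) = Add(Add(1, -12), Mul(-1, 889)) = Add(-11, -889) = -900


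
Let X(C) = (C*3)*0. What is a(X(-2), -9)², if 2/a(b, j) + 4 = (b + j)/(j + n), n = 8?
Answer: 4/25 ≈ 0.16000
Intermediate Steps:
X(C) = 0 (X(C) = (3*C)*0 = 0)
a(b, j) = 2/(-4 + (b + j)/(8 + j)) (a(b, j) = 2/(-4 + (b + j)/(j + 8)) = 2/(-4 + (b + j)/(8 + j)))
a(X(-2), -9)² = (2*(8 - 9)/(-32 + 0 - 3*(-9)))² = (2*(-1)/(-32 + 0 + 27))² = (2*(-1)/(-5))² = (2*(-⅕)*(-1))² = (⅖)² = 4/25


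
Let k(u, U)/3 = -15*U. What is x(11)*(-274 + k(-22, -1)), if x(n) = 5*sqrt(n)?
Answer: -1145*sqrt(11) ≈ -3797.5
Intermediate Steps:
k(u, U) = -45*U (k(u, U) = 3*(-15*U) = -45*U)
x(11)*(-274 + k(-22, -1)) = (5*sqrt(11))*(-274 - 45*(-1)) = (5*sqrt(11))*(-274 + 45) = (5*sqrt(11))*(-229) = -1145*sqrt(11)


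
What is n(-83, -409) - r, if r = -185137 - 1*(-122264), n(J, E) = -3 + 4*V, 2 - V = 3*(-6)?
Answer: 62950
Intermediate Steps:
V = 20 (V = 2 - 3*(-6) = 2 - 1*(-18) = 2 + 18 = 20)
n(J, E) = 77 (n(J, E) = -3 + 4*20 = -3 + 80 = 77)
r = -62873 (r = -185137 + 122264 = -62873)
n(-83, -409) - r = 77 - 1*(-62873) = 77 + 62873 = 62950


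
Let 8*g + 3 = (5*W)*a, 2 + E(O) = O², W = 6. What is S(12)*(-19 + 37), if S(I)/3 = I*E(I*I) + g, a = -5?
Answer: 53738397/4 ≈ 1.3435e+7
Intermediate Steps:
E(O) = -2 + O²
g = -153/8 (g = -3/8 + ((5*6)*(-5))/8 = -3/8 + (30*(-5))/8 = -3/8 + (⅛)*(-150) = -3/8 - 75/4 = -153/8 ≈ -19.125)
S(I) = -459/8 + 3*I*(-2 + I⁴) (S(I) = 3*(I*(-2 + (I*I)²) - 153/8) = 3*(I*(-2 + (I²)²) - 153/8) = 3*(I*(-2 + I⁴) - 153/8) = 3*(-153/8 + I*(-2 + I⁴)) = -459/8 + 3*I*(-2 + I⁴))
S(12)*(-19 + 37) = (-459/8 + 3*12*(-2 + 12⁴))*(-19 + 37) = (-459/8 + 3*12*(-2 + 20736))*18 = (-459/8 + 3*12*20734)*18 = (-459/8 + 746424)*18 = (5970933/8)*18 = 53738397/4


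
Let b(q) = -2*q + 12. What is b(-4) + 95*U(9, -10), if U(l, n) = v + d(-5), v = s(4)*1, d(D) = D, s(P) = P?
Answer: -75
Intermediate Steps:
v = 4 (v = 4*1 = 4)
U(l, n) = -1 (U(l, n) = 4 - 5 = -1)
b(q) = 12 - 2*q
b(-4) + 95*U(9, -10) = (12 - 2*(-4)) + 95*(-1) = (12 + 8) - 95 = 20 - 95 = -75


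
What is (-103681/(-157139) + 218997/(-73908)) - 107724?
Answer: -139012765349747/1290425468 ≈ -1.0773e+5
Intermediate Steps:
(-103681/(-157139) + 218997/(-73908)) - 107724 = (-103681*(-1/157139) + 218997*(-1/73908)) - 107724 = (103681/157139 - 24333/8212) - 107724 = -2972234915/1290425468 - 107724 = -139012765349747/1290425468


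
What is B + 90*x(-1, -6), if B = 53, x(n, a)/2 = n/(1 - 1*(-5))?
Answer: 23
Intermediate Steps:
x(n, a) = n/3 (x(n, a) = 2*(n/(1 - 1*(-5))) = 2*(n/(1 + 5)) = 2*(n/6) = n/3)
B + 90*x(-1, -6) = 53 + 90*((⅓)*(-1)) = 53 + 90*(-⅓) = 53 - 30 = 23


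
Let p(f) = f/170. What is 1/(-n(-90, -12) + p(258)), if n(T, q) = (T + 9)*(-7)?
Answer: -85/48066 ≈ -0.0017684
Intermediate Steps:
p(f) = f/170 (p(f) = f*(1/170) = f/170)
n(T, q) = -63 - 7*T (n(T, q) = (9 + T)*(-7) = -63 - 7*T)
1/(-n(-90, -12) + p(258)) = 1/(-(-63 - 7*(-90)) + (1/170)*258) = 1/(-(-63 + 630) + 129/85) = 1/(-1*567 + 129/85) = 1/(-567 + 129/85) = 1/(-48066/85) = -85/48066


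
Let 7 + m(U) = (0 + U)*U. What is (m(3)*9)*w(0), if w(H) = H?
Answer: 0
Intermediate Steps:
m(U) = -7 + U² (m(U) = -7 + (0 + U)*U = -7 + U*U = -7 + U²)
(m(3)*9)*w(0) = ((-7 + 3²)*9)*0 = ((-7 + 9)*9)*0 = (2*9)*0 = 18*0 = 0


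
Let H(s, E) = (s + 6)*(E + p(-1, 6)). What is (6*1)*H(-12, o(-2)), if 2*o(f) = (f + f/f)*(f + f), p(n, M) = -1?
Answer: -36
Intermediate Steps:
o(f) = f*(1 + f) (o(f) = ((f + f/f)*(f + f))/2 = ((f + 1)*(2*f))/2 = ((1 + f)*(2*f))/2 = (2*f*(1 + f))/2 = f*(1 + f))
H(s, E) = (-1 + E)*(6 + s) (H(s, E) = (s + 6)*(E - 1) = (6 + s)*(-1 + E) = (-1 + E)*(6 + s))
(6*1)*H(-12, o(-2)) = (6*1)*(-6 - 1*(-12) + 6*(-2*(1 - 2)) - 2*(1 - 2)*(-12)) = 6*(-6 + 12 + 6*(-2*(-1)) - 2*(-1)*(-12)) = 6*(-6 + 12 + 6*2 + 2*(-12)) = 6*(-6 + 12 + 12 - 24) = 6*(-6) = -36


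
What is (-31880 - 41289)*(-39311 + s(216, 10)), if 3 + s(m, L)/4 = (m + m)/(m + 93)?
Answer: 296311987117/103 ≈ 2.8768e+9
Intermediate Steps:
s(m, L) = -12 + 8*m/(93 + m) (s(m, L) = -12 + 4*((m + m)/(m + 93)) = -12 + 4*((2*m)/(93 + m)) = -12 + 4*(2*m/(93 + m)) = -12 + 8*m/(93 + m))
(-31880 - 41289)*(-39311 + s(216, 10)) = (-31880 - 41289)*(-39311 + 4*(-279 - 1*216)/(93 + 216)) = -73169*(-39311 + 4*(-279 - 216)/309) = -73169*(-39311 + 4*(1/309)*(-495)) = -73169*(-39311 - 660/103) = -73169*(-4049693/103) = 296311987117/103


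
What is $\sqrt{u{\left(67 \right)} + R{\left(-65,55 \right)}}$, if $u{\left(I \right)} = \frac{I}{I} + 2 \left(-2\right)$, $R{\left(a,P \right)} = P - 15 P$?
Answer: $i \sqrt{773} \approx 27.803 i$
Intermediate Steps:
$R{\left(a,P \right)} = - 14 P$
$u{\left(I \right)} = -3$ ($u{\left(I \right)} = 1 - 4 = -3$)
$\sqrt{u{\left(67 \right)} + R{\left(-65,55 \right)}} = \sqrt{-3 - 770} = \sqrt{-773} = i \sqrt{773}$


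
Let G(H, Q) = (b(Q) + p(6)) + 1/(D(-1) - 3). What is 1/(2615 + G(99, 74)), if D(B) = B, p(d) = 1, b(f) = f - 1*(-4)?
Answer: 4/10775 ≈ 0.00037123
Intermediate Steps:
b(f) = 4 + f (b(f) = f + 4 = 4 + f)
G(H, Q) = 19/4 + Q (G(H, Q) = ((4 + Q) + 1) + 1/(-1 - 3) = (5 + Q) + 1/(-4) = (5 + Q) - ¼ = 19/4 + Q)
1/(2615 + G(99, 74)) = 1/(2615 + (19/4 + 74)) = 1/(2615 + 315/4) = 1/(10775/4) = 4/10775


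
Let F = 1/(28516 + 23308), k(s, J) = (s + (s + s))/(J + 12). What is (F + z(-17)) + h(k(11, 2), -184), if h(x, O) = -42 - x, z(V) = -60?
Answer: -37857425/362768 ≈ -104.36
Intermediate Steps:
k(s, J) = 3*s/(12 + J) (k(s, J) = (s + 2*s)/(12 + J) = (3*s)/(12 + J) = 3*s/(12 + J))
F = 1/51824 ≈ 1.9296e-5
(F + z(-17)) + h(k(11, 2), -184) = (1/51824 - 60) + (-42 - 3*11/(12 + 2)) = -3109439/51824 + (-42 - 3*11/14) = -3109439/51824 + (-42 - 1*33/14) = -3109439/51824 + (-42 - 33/14) = -3109439/51824 - 621/14 = -37857425/362768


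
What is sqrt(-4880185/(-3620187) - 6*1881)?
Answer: 23*I*sqrt(31063615102299)/1206729 ≈ 106.23*I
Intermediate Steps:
sqrt(-4880185/(-3620187) - 6*1881) = sqrt(-4880185*(-1/3620187) - 11286) = sqrt(4880185/3620187 - 11286) = sqrt(-40852550297/3620187) = 23*I*sqrt(31063615102299)/1206729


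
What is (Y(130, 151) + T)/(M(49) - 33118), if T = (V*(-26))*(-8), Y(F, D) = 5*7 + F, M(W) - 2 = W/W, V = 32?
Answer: -6821/33115 ≈ -0.20598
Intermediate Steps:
M(W) = 3 (M(W) = 2 + W/W = 2 + 1 = 3)
Y(F, D) = 35 + F
T = 6656 (T = (32*(-26))*(-8) = -832*(-8) = 6656)
(Y(130, 151) + T)/(M(49) - 33118) = ((35 + 130) + 6656)/(3 - 33118) = (165 + 6656)/(-33115) = 6821*(-1/33115) = -6821/33115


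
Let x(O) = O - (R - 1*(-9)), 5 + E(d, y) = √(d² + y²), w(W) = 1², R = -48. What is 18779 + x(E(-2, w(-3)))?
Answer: 18813 + √5 ≈ 18815.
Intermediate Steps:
w(W) = 1
E(d, y) = -5 + √(d² + y²)
x(O) = 39 + O (x(O) = O - (-48 - 1*(-9)) = O - (-48 + 9) = O - 1*(-39) = O + 39 = 39 + O)
18779 + x(E(-2, w(-3))) = 18779 + (39 + (-5 + √((-2)² + 1²))) = 18779 + (39 + (-5 + √(4 + 1))) = 18779 + (39 + (-5 + √5)) = 18779 + (34 + √5) = 18813 + √5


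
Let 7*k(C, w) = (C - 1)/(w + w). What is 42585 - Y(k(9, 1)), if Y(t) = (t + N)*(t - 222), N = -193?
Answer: -1185/49 ≈ -24.184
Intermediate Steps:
k(C, w) = (-1 + C)/(14*w) (k(C, w) = ((C - 1)/(w + w))/7 = ((-1 + C)/((2*w)))/7 = ((-1 + C)*(1/(2*w)))/7 = ((-1 + C)/(2*w))/7 = (-1 + C)/(14*w))
Y(t) = (-222 + t)*(-193 + t) (Y(t) = (t - 193)*(t - 222) = (-193 + t)*(-222 + t) = (-222 + t)*(-193 + t))
42585 - Y(k(9, 1)) = 42585 - (42846 + ((1/14)*(-1 + 9)/1)² - 415*(-1 + 9)/(14*1)) = 42585 - (42846 + ((1/14)*1*8)² - 415*8/14) = 42585 - (42846 + (4/7)² - 415*4/7) = 42585 - (42846 + 16/49 - 1660/7) = 42585 - 1*2087850/49 = 42585 - 2087850/49 = -1185/49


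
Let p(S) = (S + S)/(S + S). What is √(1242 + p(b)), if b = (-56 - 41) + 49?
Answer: √1243 ≈ 35.256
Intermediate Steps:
b = -48 (b = -97 + 49 = -48)
p(S) = 1 (p(S) = (2*S)/((2*S)) = (2*S)*(1/(2*S)) = 1)
√(1242 + p(b)) = √(1242 + 1) = √1243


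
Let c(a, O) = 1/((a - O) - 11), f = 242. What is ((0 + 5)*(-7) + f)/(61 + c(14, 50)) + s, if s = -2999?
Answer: -8585405/2866 ≈ -2995.6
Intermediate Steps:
c(a, O) = 1/(-11 + a - O)
((0 + 5)*(-7) + f)/(61 + c(14, 50)) + s = ((0 + 5)*(-7) + 242)/(61 + 1/(-11 + 14 - 1*50)) - 2999 = (5*(-7) + 242)/(61 + 1/(-11 + 14 - 50)) - 2999 = (-35 + 242)/(61 + 1/(-47)) - 2999 = 207/(61 - 1/47) - 2999 = 207/(2866/47) - 2999 = 207*(47/2866) - 2999 = 9729/2866 - 2999 = -8585405/2866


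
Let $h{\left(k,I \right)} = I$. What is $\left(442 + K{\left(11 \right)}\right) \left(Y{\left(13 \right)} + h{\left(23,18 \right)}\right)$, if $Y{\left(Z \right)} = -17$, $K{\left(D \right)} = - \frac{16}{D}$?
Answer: $\frac{4846}{11} \approx 440.55$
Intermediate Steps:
$\left(442 + K{\left(11 \right)}\right) \left(Y{\left(13 \right)} + h{\left(23,18 \right)}\right) = \left(442 - \frac{16}{11}\right) \left(-17 + 18\right) = \left(442 - \frac{16}{11}\right) 1 = \frac{4846}{11} \cdot 1 = \frac{4846}{11}$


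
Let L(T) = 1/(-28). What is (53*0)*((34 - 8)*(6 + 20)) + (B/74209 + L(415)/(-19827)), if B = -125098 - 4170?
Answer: -71763831599/41197571604 ≈ -1.7419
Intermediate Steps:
B = -129268
L(T) = -1/28
(53*0)*((34 - 8)*(6 + 20)) + (B/74209 + L(415)/(-19827)) = (53*0)*((34 - 8)*(6 + 20)) + (-129268/74209 - 1/28/(-19827)) = 0*(26*26) + (-129268*1/74209 - 1/28*(-1/19827)) = 0*676 + (-129268/74209 + 1/555156) = 0 - 71763831599/41197571604 = -71763831599/41197571604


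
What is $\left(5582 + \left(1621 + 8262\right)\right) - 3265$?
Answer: $12200$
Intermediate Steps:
$\left(5582 + \left(1621 + 8262\right)\right) - 3265 = \left(5582 + 9883\right) - 3265 = 15465 - 3265 = 12200$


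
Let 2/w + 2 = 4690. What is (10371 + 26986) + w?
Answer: 87564809/2344 ≈ 37357.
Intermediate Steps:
w = 1/2344 (w = 2/(-2 + 4690) = 2/4688 = 2*(1/4688) = 1/2344 ≈ 0.00042662)
(10371 + 26986) + w = (10371 + 26986) + 1/2344 = 37357 + 1/2344 = 87564809/2344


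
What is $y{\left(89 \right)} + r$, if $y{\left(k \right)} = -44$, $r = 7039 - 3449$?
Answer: $3546$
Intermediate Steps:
$r = 3590$
$y{\left(89 \right)} + r = -44 + 3590 = 3546$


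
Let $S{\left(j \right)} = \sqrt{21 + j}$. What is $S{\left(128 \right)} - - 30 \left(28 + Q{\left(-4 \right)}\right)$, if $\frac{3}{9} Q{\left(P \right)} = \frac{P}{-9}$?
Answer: $880 + \sqrt{149} \approx 892.21$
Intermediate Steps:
$Q{\left(P \right)} = - \frac{P}{3}$ ($Q{\left(P \right)} = 3 \frac{P}{-9} = 3 P \left(- \frac{1}{9}\right) = 3 \left(- \frac{P}{9}\right) = - \frac{P}{3}$)
$S{\left(128 \right)} - - 30 \left(28 + Q{\left(-4 \right)}\right) = \sqrt{21 + 128} - - 30 \left(28 - - \frac{4}{3}\right) = \sqrt{149} - - 30 \left(28 + \frac{4}{3}\right) = \sqrt{149} - \left(-30\right) \frac{88}{3} = \sqrt{149} - -880 = \sqrt{149} + 880 = 880 + \sqrt{149}$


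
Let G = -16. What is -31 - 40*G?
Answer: 609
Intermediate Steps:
-31 - 40*G = -31 - 40*(-16) = -31 + 640 = 609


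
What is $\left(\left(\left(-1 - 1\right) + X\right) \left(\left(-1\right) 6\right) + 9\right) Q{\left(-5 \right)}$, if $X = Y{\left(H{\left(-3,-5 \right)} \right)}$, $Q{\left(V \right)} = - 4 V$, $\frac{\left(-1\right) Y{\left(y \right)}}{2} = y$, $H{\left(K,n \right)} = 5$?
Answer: $1620$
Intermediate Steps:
$Y{\left(y \right)} = - 2 y$
$X = -10$ ($X = \left(-2\right) 5 = -10$)
$\left(\left(\left(-1 - 1\right) + X\right) \left(\left(-1\right) 6\right) + 9\right) Q{\left(-5 \right)} = \left(\left(\left(-1 - 1\right) - 10\right) \left(\left(-1\right) 6\right) + 9\right) \left(\left(-4\right) \left(-5\right)\right) = \left(\left(-2 - 10\right) \left(-6\right) + 9\right) 20 = \left(\left(-12\right) \left(-6\right) + 9\right) 20 = \left(72 + 9\right) 20 = 81 \cdot 20 = 1620$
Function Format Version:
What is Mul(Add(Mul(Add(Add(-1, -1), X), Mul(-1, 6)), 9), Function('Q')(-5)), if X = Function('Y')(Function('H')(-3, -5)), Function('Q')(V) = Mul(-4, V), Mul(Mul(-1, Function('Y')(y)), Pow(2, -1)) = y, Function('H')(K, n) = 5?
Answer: 1620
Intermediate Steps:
Function('Y')(y) = Mul(-2, y)
X = -10 (X = Mul(-2, 5) = -10)
Mul(Add(Mul(Add(Add(-1, -1), X), Mul(-1, 6)), 9), Function('Q')(-5)) = Mul(Add(Mul(Add(Add(-1, -1), -10), Mul(-1, 6)), 9), Mul(-4, -5)) = Mul(Add(Mul(Add(-2, -10), -6), 9), 20) = Mul(Add(Mul(-12, -6), 9), 20) = Mul(Add(72, 9), 20) = Mul(81, 20) = 1620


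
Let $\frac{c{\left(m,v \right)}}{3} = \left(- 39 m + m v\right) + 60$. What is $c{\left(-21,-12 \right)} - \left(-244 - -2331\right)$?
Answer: $1306$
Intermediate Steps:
$c{\left(m,v \right)} = 180 - 117 m + 3 m v$ ($c{\left(m,v \right)} = 3 \left(\left(- 39 m + m v\right) + 60\right) = 3 \left(60 - 39 m + m v\right) = 180 - 117 m + 3 m v$)
$c{\left(-21,-12 \right)} - \left(-244 - -2331\right) = \left(180 - -2457 + 3 \left(-21\right) \left(-12\right)\right) - \left(-244 - -2331\right) = \left(180 + 2457 + 756\right) - \left(-244 + 2331\right) = 3393 - 2087 = 1306$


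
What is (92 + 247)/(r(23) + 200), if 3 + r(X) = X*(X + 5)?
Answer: 339/841 ≈ 0.40309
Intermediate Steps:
r(X) = -3 + X*(5 + X) (r(X) = -3 + X*(X + 5) = -3 + X*(5 + X))
(92 + 247)/(r(23) + 200) = (92 + 247)/((-3 + 23² + 5*23) + 200) = 339/((-3 + 529 + 115) + 200) = 339/(641 + 200) = 339/841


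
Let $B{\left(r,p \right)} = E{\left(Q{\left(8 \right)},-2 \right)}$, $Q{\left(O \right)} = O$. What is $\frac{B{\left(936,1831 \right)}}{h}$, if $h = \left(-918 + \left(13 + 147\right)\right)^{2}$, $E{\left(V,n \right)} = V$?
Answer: $\frac{2}{143641} \approx 1.3924 \cdot 10^{-5}$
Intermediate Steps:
$B{\left(r,p \right)} = 8$
$h = 574564$ ($h = \left(-918 + 160\right)^{2} = \left(-758\right)^{2} = 574564$)
$\frac{B{\left(936,1831 \right)}}{h} = \frac{8}{574564} = 8 \cdot \frac{1}{574564} = \frac{2}{143641}$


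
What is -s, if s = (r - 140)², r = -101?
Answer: -58081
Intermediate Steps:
s = 58081 (s = (-101 - 140)² = (-241)² = 58081)
-s = -1*58081 = -58081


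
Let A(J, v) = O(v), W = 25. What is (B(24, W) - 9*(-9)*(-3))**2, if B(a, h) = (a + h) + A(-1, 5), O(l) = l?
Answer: 35721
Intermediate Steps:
A(J, v) = v
B(a, h) = 5 + a + h (B(a, h) = (a + h) + 5 = 5 + a + h)
(B(24, W) - 9*(-9)*(-3))**2 = ((5 + 24 + 25) - 9*(-9)*(-3))**2 = (54 + 81*(-3))**2 = (54 - 243)**2 = (-189)**2 = 35721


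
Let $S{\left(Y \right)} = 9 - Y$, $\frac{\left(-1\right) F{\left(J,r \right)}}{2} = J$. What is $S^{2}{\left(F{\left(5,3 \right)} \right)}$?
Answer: $361$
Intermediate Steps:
$F{\left(J,r \right)} = - 2 J$
$S^{2}{\left(F{\left(5,3 \right)} \right)} = \left(9 - \left(-2\right) 5\right)^{2} = \left(9 - -10\right)^{2} = \left(9 + 10\right)^{2} = 19^{2} = 361$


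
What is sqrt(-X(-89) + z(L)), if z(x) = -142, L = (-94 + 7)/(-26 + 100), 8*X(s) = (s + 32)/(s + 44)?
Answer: I*sqrt(511770)/60 ≈ 11.923*I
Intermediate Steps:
X(s) = (32 + s)/(8*(44 + s)) (X(s) = ((s + 32)/(s + 44))/8 = ((32 + s)/(44 + s))/8 = (32 + s)/(8*(44 + s)))
L = -87/74 ≈ -1.1757
sqrt(-X(-89) + z(L)) = sqrt(-(32 - 89)/(8*(44 - 89)) - 142) = sqrt(-(-57)/(8*(-45)) - 142) = sqrt(-(-1)*(-57)/(8*45) - 142) = sqrt(-1*19/120 - 142) = sqrt(-19/120 - 142) = sqrt(-17059/120) = I*sqrt(511770)/60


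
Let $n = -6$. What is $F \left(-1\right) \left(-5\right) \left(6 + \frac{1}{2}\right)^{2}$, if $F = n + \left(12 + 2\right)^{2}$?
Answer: $\frac{80275}{2} \approx 40138.0$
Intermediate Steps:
$F = 190$ ($F = -6 + \left(12 + 2\right)^{2} = -6 + 14^{2} = -6 + 196 = 190$)
$F \left(-1\right) \left(-5\right) \left(6 + \frac{1}{2}\right)^{2} = 190 \left(-1\right) \left(-5\right) \left(6 + \frac{1}{2}\right)^{2} = 190 \cdot 5 \left(6 + \frac{1}{2}\right)^{2} = 190 \cdot 5 \left(\frac{13}{2}\right)^{2} = 190 \cdot 5 \cdot \frac{169}{4} = 190 \cdot \frac{845}{4} = \frac{80275}{2}$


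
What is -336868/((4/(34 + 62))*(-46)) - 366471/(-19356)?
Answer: 26084477643/148396 ≈ 1.7578e+5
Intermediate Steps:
-336868/((4/(34 + 62))*(-46)) - 366471/(-19356) = -336868/((4/96)*(-46)) - 366471*(-1/19356) = -336868/(((1/96)*4)*(-46)) + 122157/6452 = -336868/((1/24)*(-46)) + 122157/6452 = -336868/(-23/12) + 122157/6452 = -336868*(-12/23) + 122157/6452 = 4042416/23 + 122157/6452 = 26084477643/148396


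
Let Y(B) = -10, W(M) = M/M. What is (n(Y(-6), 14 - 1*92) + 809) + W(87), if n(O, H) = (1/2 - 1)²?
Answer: 3241/4 ≈ 810.25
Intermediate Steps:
W(M) = 1
n(O, H) = ¼ (n(O, H) = (½ - 1)² = (-½)² = ¼)
(n(Y(-6), 14 - 1*92) + 809) + W(87) = (¼ + 809) + 1 = 3237/4 + 1 = 3241/4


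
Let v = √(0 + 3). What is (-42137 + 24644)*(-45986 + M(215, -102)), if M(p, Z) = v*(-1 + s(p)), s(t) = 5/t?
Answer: 804433098 + 734706*√3/43 ≈ 8.0446e+8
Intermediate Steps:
v = √3 ≈ 1.7320
M(p, Z) = √3*(-1 + 5/p)
(-42137 + 24644)*(-45986 + M(215, -102)) = (-42137 + 24644)*(-45986 + √3*(5 - 1*215)/215) = -17493*(-45986 + √3*(1/215)*(5 - 215)) = -17493*(-45986 + √3*(1/215)*(-210)) = -17493*(-45986 - 42*√3/43) = 804433098 + 734706*√3/43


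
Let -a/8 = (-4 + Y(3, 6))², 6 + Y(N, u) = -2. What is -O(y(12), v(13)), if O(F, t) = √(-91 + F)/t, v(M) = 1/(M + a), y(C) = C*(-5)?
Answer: 1139*I*√151 ≈ 13996.0*I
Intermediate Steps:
Y(N, u) = -8 (Y(N, u) = -6 - 2 = -8)
a = -1152 (a = -8*(-4 - 8)² = -8*(-12)² = -8*144 = -1152)
y(C) = -5*C
v(M) = 1/(-1152 + M) (v(M) = 1/(M - 1152) = 1/(-1152 + M))
O(F, t) = √(-91 + F)/t
-O(y(12), v(13)) = -√(-91 - 5*12)/(1/(-1152 + 13)) = -√(-91 - 60)/(1/(-1139)) = -√(-151)/(-1/1139) = -(-1139)*I*√151 = 1139*I*√151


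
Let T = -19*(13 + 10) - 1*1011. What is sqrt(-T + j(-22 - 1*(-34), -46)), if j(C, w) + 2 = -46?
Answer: 10*sqrt(14) ≈ 37.417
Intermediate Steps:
j(C, w) = -48 (j(C, w) = -2 - 46 = -48)
T = -1448 (T = -19*23 - 1011 = -437 - 1011 = -1448)
sqrt(-T + j(-22 - 1*(-34), -46)) = sqrt(-1*(-1448) - 48) = sqrt(1448 - 48) = sqrt(1400) = 10*sqrt(14)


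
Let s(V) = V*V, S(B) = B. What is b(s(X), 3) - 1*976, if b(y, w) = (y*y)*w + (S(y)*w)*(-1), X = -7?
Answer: 6080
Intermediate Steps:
s(V) = V²
b(y, w) = w*y² - w*y (b(y, w) = (y*y)*w + (y*w)*(-1) = y²*w + (w*y)*(-1) = w*y² - w*y)
b(s(X), 3) - 1*976 = 3*(-7)²*(-1 + (-7)²) - 1*976 = 3*49*(-1 + 49) - 976 = 3*49*48 - 976 = 7056 - 976 = 6080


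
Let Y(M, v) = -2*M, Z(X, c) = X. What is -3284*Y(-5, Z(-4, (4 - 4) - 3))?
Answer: -32840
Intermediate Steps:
-3284*Y(-5, Z(-4, (4 - 4) - 3)) = -(-6568)*(-5) = -3284*10 = -32840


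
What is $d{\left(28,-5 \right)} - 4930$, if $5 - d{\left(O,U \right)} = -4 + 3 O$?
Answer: $-5005$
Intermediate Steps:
$d{\left(O,U \right)} = 9 - 3 O$ ($d{\left(O,U \right)} = 5 - \left(-4 + 3 O\right) = 9 - 3 O$)
$d{\left(28,-5 \right)} - 4930 = \left(9 - 84\right) - 4930 = -75 - 4930 = -5005$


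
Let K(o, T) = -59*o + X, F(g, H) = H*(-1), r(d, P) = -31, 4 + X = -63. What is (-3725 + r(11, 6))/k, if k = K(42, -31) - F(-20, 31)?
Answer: 626/419 ≈ 1.4940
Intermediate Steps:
X = -67 (X = -4 - 63 = -67)
F(g, H) = -H
K(o, T) = -67 - 59*o (K(o, T) = -59*o - 67 = -67 - 59*o)
k = -2514 (k = (-67 - 59*42) - (-1)*31 = (-67 - 2478) - 1*(-31) = -2545 + 31 = -2514)
(-3725 + r(11, 6))/k = (-3725 - 31)/(-2514) = -3756*(-1/2514) = 626/419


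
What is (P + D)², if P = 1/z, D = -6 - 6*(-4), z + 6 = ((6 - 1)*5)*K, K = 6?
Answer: 6723649/20736 ≈ 324.25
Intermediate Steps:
z = 144 (z = -6 + ((6 - 1)*5)*6 = -6 + (5*5)*6 = -6 + 25*6 = -6 + 150 = 144)
D = 18 (D = -6 + 24 = 18)
P = 1/144 ≈ 0.0069444
(P + D)² = (1/144 + 18)² = (2593/144)² = 6723649/20736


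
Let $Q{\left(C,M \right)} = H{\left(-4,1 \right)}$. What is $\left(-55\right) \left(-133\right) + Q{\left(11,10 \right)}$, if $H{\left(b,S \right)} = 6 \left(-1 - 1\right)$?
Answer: $7303$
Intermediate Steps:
$H{\left(b,S \right)} = -12$ ($H{\left(b,S \right)} = 6 \left(-2\right) = -12$)
$Q{\left(C,M \right)} = -12$
$\left(-55\right) \left(-133\right) + Q{\left(11,10 \right)} = \left(-55\right) \left(-133\right) - 12 = 7315 - 12 = 7303$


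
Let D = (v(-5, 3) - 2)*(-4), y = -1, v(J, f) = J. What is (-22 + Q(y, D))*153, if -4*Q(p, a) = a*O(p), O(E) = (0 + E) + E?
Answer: -1224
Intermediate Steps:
O(E) = 2*E (O(E) = E + E = 2*E)
D = 28 (D = (-5 - 2)*(-4) = -7*(-4) = 28)
Q(p, a) = -a*p/2 (Q(p, a) = -a*2*p/4 = -a*p/2)
(-22 + Q(y, D))*153 = (-22 - 1/2*28*(-1))*153 = (-22 + 14)*153 = -8*153 = -1224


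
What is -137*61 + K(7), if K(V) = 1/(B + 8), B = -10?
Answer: -16715/2 ≈ -8357.5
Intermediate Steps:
K(V) = -½ (K(V) = 1/(-10 + 8) = 1/(-2) = -½)
-137*61 + K(7) = -137*61 - ½ = -8357 - ½ = -16715/2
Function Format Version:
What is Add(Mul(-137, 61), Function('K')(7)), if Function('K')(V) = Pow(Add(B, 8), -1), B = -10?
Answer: Rational(-16715, 2) ≈ -8357.5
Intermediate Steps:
Function('K')(V) = Rational(-1, 2) (Function('K')(V) = Pow(Add(-10, 8), -1) = Pow(-2, -1) = Rational(-1, 2))
Add(Mul(-137, 61), Function('K')(7)) = Add(Mul(-137, 61), Rational(-1, 2)) = Add(-8357, Rational(-1, 2)) = Rational(-16715, 2)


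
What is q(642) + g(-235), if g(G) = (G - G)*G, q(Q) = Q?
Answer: 642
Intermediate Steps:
g(G) = 0 (g(G) = 0*G = 0)
q(642) + g(-235) = 642 + 0 = 642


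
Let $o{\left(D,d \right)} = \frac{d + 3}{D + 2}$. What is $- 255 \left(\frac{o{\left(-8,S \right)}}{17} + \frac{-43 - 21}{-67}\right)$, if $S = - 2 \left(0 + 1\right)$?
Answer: $- \frac{32305}{134} \approx -241.08$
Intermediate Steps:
$S = -2$ ($S = \left(-2\right) 1 = -2$)
$o{\left(D,d \right)} = \frac{3 + d}{2 + D}$
$- 255 \left(\frac{o{\left(-8,S \right)}}{17} + \frac{-43 - 21}{-67}\right) = - 255 \left(\frac{\frac{1}{2 - 8} \left(3 - 2\right)}{17} + \frac{-43 - 21}{-67}\right) = - 255 \left(\frac{1}{-6} \cdot 1 \cdot \frac{1}{17} - - \frac{64}{67}\right) = - 255 \left(\left(- \frac{1}{6}\right) 1 \cdot \frac{1}{17} + \frac{64}{67}\right) = - 255 \left(\left(- \frac{1}{6}\right) \frac{1}{17} + \frac{64}{67}\right) = - 255 \left(- \frac{1}{102} + \frac{64}{67}\right) = \left(-255\right) \frac{6461}{6834} = - \frac{32305}{134}$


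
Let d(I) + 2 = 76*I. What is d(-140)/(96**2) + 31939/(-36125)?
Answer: -339396037/166464000 ≈ -2.0389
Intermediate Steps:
d(I) = -2 + 76*I
d(-140)/(96**2) + 31939/(-36125) = (-2 + 76*(-140))/(96**2) + 31939/(-36125) = (-2 - 10640)/9216 + 31939*(-1/36125) = -10642*1/9216 - 31939/36125 = -5321/4608 - 31939/36125 = -339396037/166464000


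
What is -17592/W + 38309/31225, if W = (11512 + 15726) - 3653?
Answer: 70841513/147288325 ≈ 0.48097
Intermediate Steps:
W = 23585 (W = 27238 - 3653 = 23585)
-17592/W + 38309/31225 = -17592/23585 + 38309/31225 = 70841513/147288325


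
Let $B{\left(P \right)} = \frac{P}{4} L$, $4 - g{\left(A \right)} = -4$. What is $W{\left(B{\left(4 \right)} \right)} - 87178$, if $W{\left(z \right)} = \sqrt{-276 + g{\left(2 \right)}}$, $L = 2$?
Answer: $-87178 + 2 i \sqrt{67} \approx -87178.0 + 16.371 i$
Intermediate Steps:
$g{\left(A \right)} = 8$ ($g{\left(A \right)} = 4 - -4 = 4 + 4 = 8$)
$B{\left(P \right)} = \frac{P}{2}$ ($B{\left(P \right)} = \frac{P}{4} \cdot 2 = \frac{P}{2}$)
$W{\left(z \right)} = 2 i \sqrt{67}$ ($W{\left(z \right)} = \sqrt{-276 + 8} = \sqrt{-268} = 2 i \sqrt{67}$)
$W{\left(B{\left(4 \right)} \right)} - 87178 = 2 i \sqrt{67} - 87178 = -87178 + 2 i \sqrt{67}$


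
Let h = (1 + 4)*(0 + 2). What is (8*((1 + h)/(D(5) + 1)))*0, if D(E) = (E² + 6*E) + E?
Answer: 0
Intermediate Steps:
D(E) = E² + 7*E
h = 10 (h = 5*2 = 10)
(8*((1 + h)/(D(5) + 1)))*0 = (8*((1 + 10)/(5*(7 + 5) + 1)))*0 = (8*(11/(5*12 + 1)))*0 = (8*(11/(60 + 1)))*0 = (8*(11/61))*0 = (88/61)*0 = 0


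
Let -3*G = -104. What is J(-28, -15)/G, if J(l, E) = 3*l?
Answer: -63/26 ≈ -2.4231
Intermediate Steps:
G = 104/3 (G = -⅓*(-104) = 104/3 ≈ 34.667)
J(-28, -15)/G = (3*(-28))/(104/3) = -84*3/104 = -63/26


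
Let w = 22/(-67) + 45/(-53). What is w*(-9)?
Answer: 37629/3551 ≈ 10.597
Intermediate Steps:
w = -4181/3551 (w = 22*(-1/67) + 45*(-1/53) = -22/67 - 45/53 = -4181/3551 ≈ -1.1774)
w*(-9) = -4181/3551*(-9) = 37629/3551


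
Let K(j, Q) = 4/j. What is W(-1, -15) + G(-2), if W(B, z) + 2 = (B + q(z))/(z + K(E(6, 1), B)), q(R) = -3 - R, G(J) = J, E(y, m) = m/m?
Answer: -5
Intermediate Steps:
E(y, m) = 1
W(B, z) = -2 + (-3 + B - z)/(4 + z) (W(B, z) = -2 + (B + (-3 - z))/(z + 4/1) = -2 + (-3 + B - z)/(z + 4*1) = -2 + (-3 + B - z)/(z + 4) = -2 + (-3 + B - z)/(4 + z))
W(-1, -15) + G(-2) = (-11 - 1 - 3*(-15))/(4 - 15) - 2 = (-11 - 1 + 45)/(-11) - 2 = -1/11*33 - 2 = -3 - 2 = -5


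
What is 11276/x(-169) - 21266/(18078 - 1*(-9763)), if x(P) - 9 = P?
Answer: -79334419/1113640 ≈ -71.239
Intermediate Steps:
x(P) = 9 + P
11276/x(-169) - 21266/(18078 - 1*(-9763)) = 11276/(9 - 169) - 21266/(18078 - 1*(-9763)) = 11276/(-160) - 21266/(18078 + 9763) = 11276*(-1/160) - 21266/27841 = -2819/40 - 21266*1/27841 = -2819/40 - 21266/27841 = -79334419/1113640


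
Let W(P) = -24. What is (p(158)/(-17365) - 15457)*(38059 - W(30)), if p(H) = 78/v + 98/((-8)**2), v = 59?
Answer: -19298926045859841/32785120 ≈ -5.8865e+8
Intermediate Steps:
p(H) = 5387/1888 (p(H) = 78/59 + 98/((-8)**2) = 78*(1/59) + 98/64 = 78/59 + 98*(1/64) = 78/59 + 49/32 = 5387/1888)
(p(158)/(-17365) - 15457)*(38059 - W(30)) = ((5387/1888)/(-17365) - 15457)*(38059 - 1*(-24)) = ((5387/1888)*(-1/17365) - 15457)*(38059 + 24) = (-5387/32785120 - 15457)*38083 = -506759605227/32785120*38083 = -19298926045859841/32785120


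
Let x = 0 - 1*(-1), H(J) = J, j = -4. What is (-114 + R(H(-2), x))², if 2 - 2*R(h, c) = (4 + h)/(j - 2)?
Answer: 458329/36 ≈ 12731.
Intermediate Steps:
x = 1 (x = 0 + 1 = 1)
R(h, c) = 4/3 + h/12 (R(h, c) = 1 - (4 + h)/(2*(-4 - 2)) = 1 - (4 + h)/(2*(-6)) = 1 - (4 + h)*(-1)/(2*6) = 1 - (-⅔ - h/6)/2 = 1 + (⅓ + h/12) = 4/3 + h/12)
(-114 + R(H(-2), x))² = (-114 + (4/3 + (1/12)*(-2)))² = (-114 + (4/3 - ⅙))² = (-114 + 7/6)² = (-677/6)² = 458329/36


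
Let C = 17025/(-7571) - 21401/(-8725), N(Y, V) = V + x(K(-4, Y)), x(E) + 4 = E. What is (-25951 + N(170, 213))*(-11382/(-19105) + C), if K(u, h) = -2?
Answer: -5197555878251264/252403701475 ≈ -20592.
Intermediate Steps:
x(E) = -4 + E
N(Y, V) = -6 + V (N(Y, V) = V + (-4 - 2) = V - 6 = -6 + V)
C = 13483846/66056975 (C = 17025*(-1/7571) - 21401*(-1/8725) = -17025/7571 + 21401/8725 = 13483846/66056975 ≈ 0.20412)
(-25951 + N(170, 213))*(-11382/(-19105) + C) = (-25951 + (-6 + 213))*(-11382/(-19105) + 13483846/66056975) = (-25951 + 207)*(-11382*(-1/19105) + 13483846/66056975) = -25744*(11382/19105 + 13483846/66056975) = -25744*201893873456/252403701475 = -5197555878251264/252403701475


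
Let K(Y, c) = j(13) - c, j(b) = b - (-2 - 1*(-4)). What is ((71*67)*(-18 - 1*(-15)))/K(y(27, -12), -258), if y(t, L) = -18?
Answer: -14271/269 ≈ -53.052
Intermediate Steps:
j(b) = -2 + b (j(b) = b - (-2 + 4) = b - 1*2 = b - 2 = -2 + b)
K(Y, c) = 11 - c (K(Y, c) = (-2 + 13) - c = 11 - c)
((71*67)*(-18 - 1*(-15)))/K(y(27, -12), -258) = ((71*67)*(-18 - 1*(-15)))/(11 - 1*(-258)) = (4757*(-18 + 15))/(11 + 258) = (4757*(-3))/269 = -14271*1/269 = -14271/269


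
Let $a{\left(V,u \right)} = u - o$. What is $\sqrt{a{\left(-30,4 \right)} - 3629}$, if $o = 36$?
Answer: $i \sqrt{3661} \approx 60.506 i$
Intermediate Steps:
$a{\left(V,u \right)} = -36 + u$ ($a{\left(V,u \right)} = u - 36 = -36 + u$)
$\sqrt{a{\left(-30,4 \right)} - 3629} = \sqrt{\left(-36 + 4\right) - 3629} = \sqrt{-32 - 3629} = \sqrt{-3661} = i \sqrt{3661}$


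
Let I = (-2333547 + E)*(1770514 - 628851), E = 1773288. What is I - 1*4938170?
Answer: -639631908887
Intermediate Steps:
I = -639626970717 (I = (-2333547 + 1773288)*(1770514 - 628851) = -560259*1141663 = -639626970717)
I - 1*4938170 = -639626970717 - 1*4938170 = -639626970717 - 4938170 = -639631908887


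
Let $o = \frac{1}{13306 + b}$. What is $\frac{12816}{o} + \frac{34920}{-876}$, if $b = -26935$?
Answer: $- \frac{12750859182}{73} \approx -1.7467 \cdot 10^{8}$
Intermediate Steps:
$o = - \frac{1}{13629}$ ($o = \frac{1}{13306 - 26935} = \frac{1}{-13629} = - \frac{1}{13629} \approx -7.3373 \cdot 10^{-5}$)
$\frac{12816}{o} + \frac{34920}{-876} = \frac{12816}{- \frac{1}{13629}} + \frac{34920}{-876} = 12816 \left(-13629\right) + 34920 \left(- \frac{1}{876}\right) = -174669264 - \frac{2910}{73} = - \frac{12750859182}{73}$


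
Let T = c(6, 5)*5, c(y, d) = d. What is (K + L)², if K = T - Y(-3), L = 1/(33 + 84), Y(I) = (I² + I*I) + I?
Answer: 1371241/13689 ≈ 100.17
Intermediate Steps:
Y(I) = I + 2*I² (Y(I) = (I² + I²) + I = 2*I² + I = I + 2*I²)
T = 25 (T = 5*5 = 25)
L = 1/117 ≈ 0.0085470
K = 10 (K = 25 - (-3)*(1 + 2*(-3)) = 25 - (-3)*(1 - 6) = 25 - (-3)*(-5) = 25 - 1*15 = 25 - 15 = 10)
(K + L)² = (10 + 1/117)² = (1171/117)² = 1371241/13689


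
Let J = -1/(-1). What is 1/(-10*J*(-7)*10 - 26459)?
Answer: -1/25759 ≈ -3.8821e-5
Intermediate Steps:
J = 1 (J = -1*(-1) = 1)
1/(-10*J*(-7)*10 - 26459) = 1/(-10*(-7)*10 - 26459) = 1/(70*10 - 26459) = 1/(700 - 26459) = 1/(-25759) = -1/25759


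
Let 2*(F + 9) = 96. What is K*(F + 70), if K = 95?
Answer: 10355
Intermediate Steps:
F = 39 (F = -9 + (½)*96 = -9 + 48 = 39)
K*(F + 70) = 95*(39 + 70) = 95*109 = 10355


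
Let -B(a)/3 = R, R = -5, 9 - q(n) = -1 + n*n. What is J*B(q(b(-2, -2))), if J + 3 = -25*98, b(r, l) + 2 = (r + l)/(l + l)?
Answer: -36795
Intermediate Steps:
b(r, l) = -2 + (l + r)/(2*l) (b(r, l) = -2 + (r + l)/(l + l) = -2 + (l + r)/((2*l)) = -2 + (l + r)*(1/(2*l)) = -2 + (l + r)/(2*l))
q(n) = 10 - n**2 (q(n) = 9 - (-1 + n*n) = 9 - (-1 + n**2) = 9 + (1 - n**2) = 10 - n**2)
B(a) = 15 (B(a) = -3*(-5) = 15)
J = -2453 (J = -3 - 25*98 = -3 - 2450 = -2453)
J*B(q(b(-2, -2))) = -2453*15 = -36795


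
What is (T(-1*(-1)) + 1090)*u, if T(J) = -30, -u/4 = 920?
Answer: -3900800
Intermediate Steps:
u = -3680 (u = -4*920 = -3680)
(T(-1*(-1)) + 1090)*u = (-30 + 1090)*(-3680) = 1060*(-3680) = -3900800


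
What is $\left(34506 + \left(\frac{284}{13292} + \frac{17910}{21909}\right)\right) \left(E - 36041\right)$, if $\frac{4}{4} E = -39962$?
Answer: $- \frac{63645478007145611}{24267869} \approx -2.6226 \cdot 10^{9}$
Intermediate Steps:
$E = -39962$
$\left(34506 + \left(\frac{284}{13292} + \frac{17910}{21909}\right)\right) \left(E - 36041\right) = \left(34506 + \left(\frac{284}{13292} + \frac{17910}{21909}\right)\right) \left(-39962 - 36041\right) = \left(34506 + \left(284 \cdot \frac{1}{13292} + 17910 \cdot \frac{1}{21909}\right)\right) \left(-76003\right) = \left(34506 + \left(\frac{71}{3323} + \frac{5970}{7303}\right)\right) \left(-76003\right) = \left(34506 + \frac{20356823}{24267869}\right) \left(-76003\right) = \frac{837407444537}{24267869} \left(-76003\right) = - \frac{63645478007145611}{24267869}$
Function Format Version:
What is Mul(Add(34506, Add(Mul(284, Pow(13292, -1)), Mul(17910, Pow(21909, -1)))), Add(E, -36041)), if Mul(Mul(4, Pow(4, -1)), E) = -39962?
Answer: Rational(-63645478007145611, 24267869) ≈ -2.6226e+9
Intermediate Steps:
E = -39962
Mul(Add(34506, Add(Mul(284, Pow(13292, -1)), Mul(17910, Pow(21909, -1)))), Add(E, -36041)) = Mul(Add(34506, Add(Mul(284, Pow(13292, -1)), Mul(17910, Pow(21909, -1)))), Add(-39962, -36041)) = Mul(Add(34506, Add(Mul(284, Rational(1, 13292)), Mul(17910, Rational(1, 21909)))), -76003) = Mul(Add(34506, Add(Rational(71, 3323), Rational(5970, 7303))), -76003) = Mul(Add(34506, Rational(20356823, 24267869)), -76003) = Mul(Rational(837407444537, 24267869), -76003) = Rational(-63645478007145611, 24267869)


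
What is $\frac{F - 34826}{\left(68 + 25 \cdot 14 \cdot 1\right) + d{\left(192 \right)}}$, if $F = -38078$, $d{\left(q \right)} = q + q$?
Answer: $- \frac{36452}{401} \approx -90.903$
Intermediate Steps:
$d{\left(q \right)} = 2 q$
$\frac{F - 34826}{\left(68 + 25 \cdot 14 \cdot 1\right) + d{\left(192 \right)}} = \frac{-38078 - 34826}{\left(68 + 25 \cdot 14 \cdot 1\right) + 2 \cdot 192} = - \frac{72904}{\left(68 + 25 \cdot 14\right) + 384} = - \frac{72904}{\left(68 + 350\right) + 384} = - \frac{72904}{418 + 384} = - \frac{72904}{802} = \left(-72904\right) \frac{1}{802} = - \frac{36452}{401}$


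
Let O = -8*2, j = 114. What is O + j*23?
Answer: 2606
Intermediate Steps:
O = -16
O + j*23 = -16 + 114*23 = -16 + 2622 = 2606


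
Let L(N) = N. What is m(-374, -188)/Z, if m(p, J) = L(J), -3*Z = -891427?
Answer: -564/891427 ≈ -0.00063269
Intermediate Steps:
Z = 891427/3 (Z = -⅓*(-891427) = 891427/3 ≈ 2.9714e+5)
m(p, J) = J
m(-374, -188)/Z = -188/891427/3 = -188*3/891427 = -564/891427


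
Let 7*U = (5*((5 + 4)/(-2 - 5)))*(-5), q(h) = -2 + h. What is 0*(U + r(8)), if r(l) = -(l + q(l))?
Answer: 0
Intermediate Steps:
U = 225/49 (U = ((5*((5 + 4)/(-2 - 5)))*(-5))/7 = ((5*(9/(-7)))*(-5))/7 = ((5*(9*(-⅐)))*(-5))/7 = ((5*(-9/7))*(-5))/7 = (-45/7*(-5))/7 = (⅐)*(225/7) = 225/49 ≈ 4.5918)
r(l) = 2 - 2*l (r(l) = -(l + (-2 + l)) = -(-2 + 2*l) = 2 - 2*l)
0*(U + r(8)) = 0*(225/49 + (2 - 2*8)) = 0*(225/49 + (2 - 16)) = 0*(225/49 - 14) = 0*(-461/49) = 0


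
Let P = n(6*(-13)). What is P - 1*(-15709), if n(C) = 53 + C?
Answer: 15684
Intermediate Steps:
P = -25 (P = 53 + 6*(-13) = 53 - 78 = -25)
P - 1*(-15709) = -25 - 1*(-15709) = -25 + 15709 = 15684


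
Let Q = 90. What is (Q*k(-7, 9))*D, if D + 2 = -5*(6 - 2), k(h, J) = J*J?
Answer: -160380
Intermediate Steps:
k(h, J) = J**2
D = -22 (D = -2 - 5*(6 - 2) = -2 - 5*4 = -2 - 20 = -22)
(Q*k(-7, 9))*D = (90*9**2)*(-22) = (90*81)*(-22) = 7290*(-22) = -160380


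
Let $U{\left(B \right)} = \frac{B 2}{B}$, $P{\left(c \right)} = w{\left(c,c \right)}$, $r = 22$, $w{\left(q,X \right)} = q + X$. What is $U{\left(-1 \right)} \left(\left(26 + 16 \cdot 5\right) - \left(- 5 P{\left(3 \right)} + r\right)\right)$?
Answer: $228$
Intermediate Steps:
$w{\left(q,X \right)} = X + q$
$P{\left(c \right)} = 2 c$ ($P{\left(c \right)} = c + c = 2 c$)
$U{\left(B \right)} = 2$ ($U{\left(B \right)} = \frac{2 B}{B} = 2$)
$U{\left(-1 \right)} \left(\left(26 + 16 \cdot 5\right) - \left(- 5 P{\left(3 \right)} + r\right)\right) = 2 \left(\left(26 + 16 \cdot 5\right) - \left(- 5 \cdot 2 \cdot 3 + 22\right)\right) = 2 \left(\left(26 + 80\right) - \left(\left(-5\right) 6 + 22\right)\right) = 2 \left(106 - \left(-30 + 22\right)\right) = 2 \left(106 - -8\right) = 2 \left(106 + 8\right) = 2 \cdot 114 = 228$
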